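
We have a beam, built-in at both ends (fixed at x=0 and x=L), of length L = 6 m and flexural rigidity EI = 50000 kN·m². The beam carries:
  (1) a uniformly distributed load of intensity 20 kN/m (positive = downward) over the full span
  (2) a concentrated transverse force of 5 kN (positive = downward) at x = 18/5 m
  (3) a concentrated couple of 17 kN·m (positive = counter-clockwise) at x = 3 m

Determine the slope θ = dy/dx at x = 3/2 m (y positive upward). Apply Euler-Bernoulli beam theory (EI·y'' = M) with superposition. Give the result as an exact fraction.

Load 1 — uniform load w=20 kN/m over full span:
  θ_1 = -wx(L-x)(L-2x)/(12EI) = -20·(3/2)·(6-(3/2))·(6-2·(3/2))/(12·50000) = -27/40000 rad
Load 2 — point force P=5 kN at a=18/5 m (b=L-a=12/5):
  θ_2 = -Pb²x(2aL-(3a+b)x)/(2L³EI)  [x≤a] = -5·(12/5)²·(3/2)·(2·(18/5)·6-(3·(18/5)+(12/5))·(3/2))/(2·6³·50000) = -117/2500000 rad
Load 3 — applied couple M₀=17 kN·m at a=3 m (b=L-a=3):
  θ_3 = (R_Ax²/2 - M_Ax)/EI  [x≤a] with R_A=17/4, M_A=17/4 = ((17/4)·(3/2)²/2 - (17/4)·(3/2))/50000 = -51/1600000 rad
Superposition: θ = Σ θ_i = -30147/40000000 rad ≈ -0.000754 rad

θ(3/2) = -30147/40000000 rad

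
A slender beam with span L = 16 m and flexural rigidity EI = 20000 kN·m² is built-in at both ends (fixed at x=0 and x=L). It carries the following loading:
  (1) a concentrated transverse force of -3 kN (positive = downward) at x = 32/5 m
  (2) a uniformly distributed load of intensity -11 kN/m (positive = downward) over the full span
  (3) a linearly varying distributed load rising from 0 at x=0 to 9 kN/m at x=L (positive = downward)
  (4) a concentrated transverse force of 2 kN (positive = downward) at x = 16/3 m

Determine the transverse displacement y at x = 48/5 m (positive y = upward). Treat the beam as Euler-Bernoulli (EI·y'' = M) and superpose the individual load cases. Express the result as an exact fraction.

y(48/5) = 40199168/791015625 m

Load 1 — point force P=-3 kN at a=32/5 m (b=L-a=48/5):
  y_1 = -Pa²(L-x)²(3bL-(3b+a)(L-x))/(6L³EI)  [x>a] = -(-3)·(32/5)²·(16-(48/5))²·(3·(48/5)·16-(3·(48/5)+(32/5))·(16-(48/5)))/(6·16³·20000) = 23552/9765625 m
Load 2 — uniform load w=-11 kN/m over full span:
  y_2 = -wx²(L-x)²/(24EI) = -(-11)·(48/5)²·(16-(48/5))²/(24·20000) = 33792/390625 m
Load 3 — triangular load w₀=9 kN/m (0→w₀ over full span):
  y_3 = -w₀x²(L-x)²(x+2L)/(120LEI) = -9·(48/5)²·(16-(48/5))²·((48/5)+2·16)/(120·16·20000) = -359424/9765625 m
Load 4 — point force P=2 kN at a=16/3 m (b=L-a=32/3):
  y_4 = -Pa²(L-x)²(3bL-(3b+a)(L-x))/(6L³EI)  [x>a] = -2·(16/3)²·(16-(48/5))²·(3·(32/3)·16-(3·(32/3)+(16/3))·(16-(48/5)))/(6·16³·20000) = -8192/6328125 m
Superposition: y = Σ y_i = 40199168/791015625 m ≈ 0.050820 m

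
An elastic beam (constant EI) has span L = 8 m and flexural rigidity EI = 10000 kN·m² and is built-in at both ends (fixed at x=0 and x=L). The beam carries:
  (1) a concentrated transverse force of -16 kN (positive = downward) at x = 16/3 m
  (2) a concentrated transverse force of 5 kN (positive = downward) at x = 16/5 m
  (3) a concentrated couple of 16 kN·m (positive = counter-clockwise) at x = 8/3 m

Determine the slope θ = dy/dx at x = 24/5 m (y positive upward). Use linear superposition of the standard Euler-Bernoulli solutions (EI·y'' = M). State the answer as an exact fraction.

Load 1 — point force P=-16 kN at a=16/3 m (b=L-a=8/3):
  θ_1 = -Pb²x(2aL-(3a+b)x)/(2L³EI)  [x≤a] = -(-16)·(8/3)²·(24/5)·(2·(16/3)·8-(3·(16/3)+(8/3))·(24/5))/(2·8³·10000) = -32/140625 rad
Load 2 — point force P=5 kN at a=16/5 m (b=L-a=24/5):
  θ_2 = Pa²(L-x)(2bL-(3b+a)(L-x))/(2L³EI)  [x>a] = 5·(16/5)²·(8-(24/5))·(2·(24/5)·8-(3·(24/5)+(16/5))·(8-(24/5)))/(2·8³·10000) = 128/390625 rad
Load 3 — applied couple M₀=16 kN·m at a=8/3 m (b=L-a=16/3):
  θ_3 = (R_Ax²/2 - M_Ax - M₀(x-a))/EI  [x>a] with R_A=8/3, M_A=0 = ((8/3)·(24/5)²/2 - 0·(24/5) - 16·((24/5)-(8/3)))/10000 = -16/46875 rad
Superposition: θ = Σ θ_i = -848/3515625 rad ≈ -0.000241 rad

θ(24/5) = -848/3515625 rad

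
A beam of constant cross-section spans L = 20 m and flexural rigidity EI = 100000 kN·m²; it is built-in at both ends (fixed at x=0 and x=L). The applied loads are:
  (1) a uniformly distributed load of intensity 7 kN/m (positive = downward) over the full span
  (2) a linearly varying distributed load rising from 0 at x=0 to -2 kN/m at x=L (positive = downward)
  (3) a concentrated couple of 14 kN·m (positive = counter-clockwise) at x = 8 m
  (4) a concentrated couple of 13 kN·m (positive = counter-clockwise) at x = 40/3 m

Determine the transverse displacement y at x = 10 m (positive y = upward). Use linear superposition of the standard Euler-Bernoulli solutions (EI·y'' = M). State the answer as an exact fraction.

y(10) = -11323/450000 m

Load 1 — uniform load w=7 kN/m over full span:
  y_1 = -wx²(L-x)²/(24EI) = -7·10²·(20-10)²/(24·100000) = -7/240 m
Load 2 — triangular load w₀=-2 kN/m (0→w₀ over full span):
  y_2 = -w₀x²(L-x)²(x+2L)/(120LEI) = -(-2)·10²·(20-10)²·(10+2·20)/(120·20·100000) = 1/240 m
Load 3 — applied couple M₀=14 kN·m at a=8 m (b=L-a=12):
  y_3 = (R_Ax³/6 - M_Ax²/2 - M₀(x-a)²/2)/EI  [x>a] with R_A=126/125, M_A=42/25 = ((126/125)·10³/6 - (42/25)·10²/2 - 14·(10-8)²/2)/100000 = 7/12500 m
Load 4 — applied couple M₀=13 kN·m at a=40/3 m (b=L-a=20/3):
  y_4 = (R_Ax³/6 - M_Ax²/2)/EI  [x≤a] with R_A=13/15, M_A=13/3 = ((13/15)·10³/6 - (13/3)·10²/2)/100000 = -13/18000 m
Superposition: y = Σ y_i = -11323/450000 m ≈ -0.025162 m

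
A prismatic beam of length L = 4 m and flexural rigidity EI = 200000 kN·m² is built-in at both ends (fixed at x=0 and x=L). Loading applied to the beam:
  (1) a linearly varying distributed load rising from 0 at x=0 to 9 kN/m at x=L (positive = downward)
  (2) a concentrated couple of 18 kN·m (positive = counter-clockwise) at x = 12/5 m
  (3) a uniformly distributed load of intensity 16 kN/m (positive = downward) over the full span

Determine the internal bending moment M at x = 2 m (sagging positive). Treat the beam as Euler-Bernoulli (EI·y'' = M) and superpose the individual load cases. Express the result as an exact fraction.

Load 1 — triangular load w₀=9 kN/m (0→w₀ over full span):
  M_1 = 3w₀Lx/20 - w₀L²/30 - w₀x³/(6L) = 3·9·4·2/20 - 9·4²/30 - 9·2³/(6·4) = 3 kN·m
Load 2 — applied couple M₀=18 kN·m at a=12/5 m (b=L-a=8/5):
  M_2 = R_Ax - M_A  [x≤a] with R_A=162/25, M_A=144/25 = (162/25)·2 - (144/25) = 36/5 kN·m
Load 3 — uniform load w=16 kN/m over full span:
  M_3 = wLx/2 - wL²/12 - wx²/2 = 16·4·2/2 - 16·4²/12 - 16·2²/2 = 32/3 kN·m
Superposition: M = Σ M_i = 313/15 kN·m ≈ 20.866667 kN·m

M(2) = 313/15 kN·m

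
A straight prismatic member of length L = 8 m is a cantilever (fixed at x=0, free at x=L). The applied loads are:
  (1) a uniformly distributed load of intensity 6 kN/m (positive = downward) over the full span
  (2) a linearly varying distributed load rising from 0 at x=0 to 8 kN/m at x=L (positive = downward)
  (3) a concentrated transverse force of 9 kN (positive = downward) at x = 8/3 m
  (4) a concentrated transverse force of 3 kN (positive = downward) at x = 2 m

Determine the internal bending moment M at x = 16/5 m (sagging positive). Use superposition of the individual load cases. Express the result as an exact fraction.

M(16/5) = -17856/125 kN·m

Load 1 — uniform load w=6 kN/m over full span:
  M_1 = -w(L-x)²/2 = -6·(8-(16/5))²/2 = -1728/25 kN·m
Load 2 — triangular load w₀=8 kN/m (0→w₀ over full span):
  M_2 = w₀Lx/2 - w₀L²/3 - w₀x³/(6L) = 8·8·(16/5)/2 - 8·8²/3 - 8·(16/5)³/(6·8) = -9216/125 kN·m
Load 3 — point force P=9 kN at a=8/3 m (b=L-a=16/3):
  M_3 = 0  [x>a] = 0 kN·m
Load 4 — point force P=3 kN at a=2 m (b=L-a=6):
  M_4 = 0  [x>a] = 0 kN·m
Superposition: M = Σ M_i = -17856/125 kN·m ≈ -142.848000 kN·m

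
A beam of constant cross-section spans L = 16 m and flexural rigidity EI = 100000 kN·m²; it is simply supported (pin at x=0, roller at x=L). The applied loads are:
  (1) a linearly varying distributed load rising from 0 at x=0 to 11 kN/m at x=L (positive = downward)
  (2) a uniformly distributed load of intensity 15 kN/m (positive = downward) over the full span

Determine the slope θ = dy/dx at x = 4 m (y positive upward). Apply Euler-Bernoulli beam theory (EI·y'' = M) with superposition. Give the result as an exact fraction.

θ(4) = -54197/2250000 rad

Load 1 — triangular load w₀=11 kN/m (0→w₀ over full span):
  θ_1 = -w₀(7L⁴-30L²x²+15x⁴)/(360LEI) = -11·(7·16⁴-30·16²·4²+15·4⁴)/(360·16·100000) = -14597/2250000 rad
Load 2 — uniform load w=15 kN/m over full span:
  θ_2 = -w(L³-6Lx²+4x³)/(24EI) = -15·(16³-6·16·4²+4·4³)/(24·100000) = -11/625 rad
Superposition: θ = Σ θ_i = -54197/2250000 rad ≈ -0.024088 rad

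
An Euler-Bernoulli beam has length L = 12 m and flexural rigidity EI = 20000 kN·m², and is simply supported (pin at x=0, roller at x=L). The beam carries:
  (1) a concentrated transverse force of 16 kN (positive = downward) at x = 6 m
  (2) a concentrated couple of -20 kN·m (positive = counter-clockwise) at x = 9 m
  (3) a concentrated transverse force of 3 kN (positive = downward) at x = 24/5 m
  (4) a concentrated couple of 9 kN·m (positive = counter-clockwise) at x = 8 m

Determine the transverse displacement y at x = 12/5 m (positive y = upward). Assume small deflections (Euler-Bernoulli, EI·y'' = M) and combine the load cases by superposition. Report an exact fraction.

Load 1 — point force P=16 kN at a=6 m (b=L-a=6):
  y_1 = -Pbx(L²-b²-x²)/(6LEI)  [x≤a] = -16·6·(12/5)·(12²-6²-(12/5)²)/(6·12·20000) = -1278/78125 m
Load 2 — applied couple M₀=-20 kN·m at a=9 m (b=L-a=3):
  y_2 = (M₀x³/(6L)+C₁x)/EI  [x≤a] with C₁=M₀(3b²-L²)/(6L)=65/2 = ((-20)·(12/5)³/(6·12)+(65/2)·(12/5))/20000 = 927/250000 m
Load 3 — point force P=3 kN at a=24/5 m (b=L-a=36/5):
  y_3 = -Pbx(L²-b²-x²)/(6LEI)  [x≤a] = -3·(36/5)·(12/5)·(12²-(36/5)²-(12/5)²)/(6·12·20000) = -243/78125 m
Load 4 — applied couple M₀=9 kN·m at a=8 m (b=L-a=4):
  y_4 = (M₀x³/(6L)+C₁x)/EI  [x≤a] with C₁=M₀(3b²-L²)/(6L)=-12 = (9·(12/5)³/(6·12)+(-12)·(12/5))/20000 = -423/312500 m
Superposition: y = Σ y_i = -21393/1250000 m ≈ -0.017114 m

y(12/5) = -21393/1250000 m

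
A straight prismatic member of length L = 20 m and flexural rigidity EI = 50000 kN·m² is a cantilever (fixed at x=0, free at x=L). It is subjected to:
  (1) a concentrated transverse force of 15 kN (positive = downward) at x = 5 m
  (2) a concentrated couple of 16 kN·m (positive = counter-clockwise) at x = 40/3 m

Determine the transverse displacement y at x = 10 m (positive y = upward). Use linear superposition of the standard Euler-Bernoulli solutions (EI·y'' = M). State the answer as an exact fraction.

Load 1 — point force P=15 kN at a=5 m (b=L-a=15):
  y_1 = -Pa²(3x-a)/(6EI)  [x>a] = -15·5²·(3·10-5)/(6·50000) = -1/32 m
Load 2 — applied couple M₀=16 kN·m at a=40/3 m (b=L-a=20/3):
  y_2 = M₀x²/(2EI)  [x≤a] = 16·10²/(2·50000) = 2/125 m
Superposition: y = Σ y_i = -61/4000 m ≈ -0.015250 m

y(10) = -61/4000 m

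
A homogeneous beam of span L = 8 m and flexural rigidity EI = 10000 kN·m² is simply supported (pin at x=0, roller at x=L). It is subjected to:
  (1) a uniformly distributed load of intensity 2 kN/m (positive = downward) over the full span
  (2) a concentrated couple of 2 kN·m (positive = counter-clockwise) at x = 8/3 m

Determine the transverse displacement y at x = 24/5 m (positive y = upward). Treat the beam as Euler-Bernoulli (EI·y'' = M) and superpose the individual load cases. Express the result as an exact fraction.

Load 1 — uniform load w=2 kN/m over full span:
  y_1 = -wx(L³-2Lx²+x³)/(24EI) = -2·(24/5)·(8³-2·8·(24/5)²+(24/5)³)/(24·10000) = -3968/390625 m
Load 2 — applied couple M₀=2 kN·m at a=8/3 m (b=L-a=16/3):
  y_2 = (M₀x³/(6L)-M₀(x-a)²/2+C₁x)/EI  [x>a] with C₁=M₀(3b²-L²)/(6L)=8/9 = (2·(24/5)³/(6·8)-2·((24/5)-(8/3))²/2+(8/9)·(24/5))/10000 = 304/703125 m
Superposition: y = Σ y_i = -34192/3515625 m ≈ -0.009726 m

y(24/5) = -34192/3515625 m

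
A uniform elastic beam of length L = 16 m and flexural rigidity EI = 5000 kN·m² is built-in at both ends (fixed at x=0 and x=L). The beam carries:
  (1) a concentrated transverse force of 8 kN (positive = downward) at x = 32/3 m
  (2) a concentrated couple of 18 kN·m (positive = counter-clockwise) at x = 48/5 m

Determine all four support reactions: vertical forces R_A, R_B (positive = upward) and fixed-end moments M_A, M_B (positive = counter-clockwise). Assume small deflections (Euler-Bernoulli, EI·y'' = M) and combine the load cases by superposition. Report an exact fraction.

Load 1 — point force P=8 kN at a=32/3 m (b=L-a=16/3):
  R_A = Pb²(3a+b)/L³ = 8·(16/3)²·(3·(32/3)+(16/3))/16³ = 56/27 kN
  M_A = Pab²/L² = 8·(32/3)·(16/3)²/16² = 256/27 kN·m
  R_B = Pa²(a+3b)/L³ = 8·(32/3)²·((32/3)+3·(16/3))/16³ = 160/27 kN
  M_B = -Pa²b/L² = -8·(32/3)²·(16/3)/16² = -512/27 kN·m
Load 2 — applied couple M₀=18 kN·m at a=48/5 m (b=L-a=32/5):
  R_A = 6M₀ab/L³ = 6·18·(48/5)·(32/5)/16³ = 81/50 kN
  M_A = M₀b(2a-b)/L² = 18·(32/5)·(2·(48/5)-(32/5))/16² = 144/25 kN·m
  R_B = -6M₀ab/L³ = -6·18·(48/5)·(32/5)/16³ = -81/50 kN
  M_B = M₀a(2b-a)/L² = 18·(48/5)·(2·(32/5)-(48/5))/16² = 54/25 kN·m
Superposition: R_A = 4987/1350 kN, M_A = 10288/675 kN·m, R_B = 5813/1350 kN, M_B = -11342/675 kN·m

R_A = 4987/1350 kN, M_A = 10288/675 kN·m, R_B = 5813/1350 kN, M_B = -11342/675 kN·m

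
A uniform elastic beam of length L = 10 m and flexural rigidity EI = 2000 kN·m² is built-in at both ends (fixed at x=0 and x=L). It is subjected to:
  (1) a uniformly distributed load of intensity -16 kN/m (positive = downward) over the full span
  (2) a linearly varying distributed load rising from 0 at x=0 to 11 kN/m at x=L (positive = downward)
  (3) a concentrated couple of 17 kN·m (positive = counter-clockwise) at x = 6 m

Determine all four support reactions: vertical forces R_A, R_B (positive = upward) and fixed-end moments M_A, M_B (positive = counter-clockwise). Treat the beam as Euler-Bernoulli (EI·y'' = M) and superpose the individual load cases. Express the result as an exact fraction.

Load 1 — uniform load w=-16 kN/m over full span:
  R_A = wL/2 = (-16)·10/2 = -80 kN
  M_A = wL²/12 = (-16)·10²/12 = -400/3 kN·m
  R_B = wL/2 = (-16)·10/2 = -80 kN
  M_B = -wL²/12 = -(-16)·10²/12 = 400/3 kN·m
Load 2 — triangular load w₀=11 kN/m (0→w₀ over full span):
  R_A = 3w₀L/20 = 3·11·10/20 = 33/2 kN
  M_A = w₀L²/30 = 11·10²/30 = 110/3 kN·m
  R_B = 7w₀L/20 = 7·11·10/20 = 77/2 kN
  M_B = -w₀L²/20 = -11·10²/20 = -55 kN·m
Load 3 — applied couple M₀=17 kN·m at a=6 m (b=L-a=4):
  R_A = 6M₀ab/L³ = 6·17·6·4/10³ = 306/125 kN
  M_A = M₀b(2a-b)/L² = 17·4·(2·6-4)/10² = 136/25 kN·m
  R_B = -6M₀ab/L³ = -6·17·6·4/10³ = -306/125 kN
  M_B = M₀a(2b-a)/L² = 17·6·(2·4-6)/10² = 51/25 kN·m
Superposition: R_A = -15263/250 kN, M_A = -6842/75 kN·m, R_B = -10987/250 kN, M_B = 6028/75 kN·m

R_A = -15263/250 kN, M_A = -6842/75 kN·m, R_B = -10987/250 kN, M_B = 6028/75 kN·m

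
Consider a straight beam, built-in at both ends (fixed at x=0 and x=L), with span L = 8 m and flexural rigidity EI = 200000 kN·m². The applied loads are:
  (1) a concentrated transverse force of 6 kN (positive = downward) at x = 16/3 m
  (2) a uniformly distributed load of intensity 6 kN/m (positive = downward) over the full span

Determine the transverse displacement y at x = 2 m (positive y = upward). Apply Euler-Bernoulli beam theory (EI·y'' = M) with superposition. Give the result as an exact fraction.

Load 1 — point force P=6 kN at a=16/3 m (b=L-a=8/3):
  y_1 = -Pb²x²(3aL-(3a+b)x)/(6L³EI)  [x≤a] = -6·(8/3)²·2²·(3·(16/3)·8-(3·(16/3)+(8/3))·2)/(6·8³·200000) = -17/675000 m
Load 2 — uniform load w=6 kN/m over full span:
  y_2 = -wx²(L-x)²/(24EI) = -6·2²·(8-2)²/(24·200000) = -9/50000 m
Superposition: y = Σ y_i = -277/1350000 m ≈ -0.000205 m

y(2) = -277/1350000 m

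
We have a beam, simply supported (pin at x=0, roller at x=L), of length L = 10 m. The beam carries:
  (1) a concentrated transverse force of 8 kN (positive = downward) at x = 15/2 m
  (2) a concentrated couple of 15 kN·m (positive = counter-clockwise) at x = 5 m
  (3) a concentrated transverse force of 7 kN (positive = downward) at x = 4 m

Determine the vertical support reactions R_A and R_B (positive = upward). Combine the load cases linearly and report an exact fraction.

R_A = 77/10 kN, R_B = 73/10 kN

Load 1 — point force P=8 kN at a=15/2 m (b=L-a=5/2):
  R_A = Pb/L = 8·(5/2)/10 = 2 kN
  R_B = Pa/L = 8·(15/2)/10 = 6 kN
Load 2 — applied couple M₀=15 kN·m at a=5 m (b=L-a=5):
  R_A = M₀/L = 15/10 = 3/2 kN
  R_B = -M₀/L = -15/10 = -3/2 kN
Load 3 — point force P=7 kN at a=4 m (b=L-a=6):
  R_A = Pb/L = 7·6/10 = 21/5 kN
  R_B = Pa/L = 7·4/10 = 14/5 kN
Superposition: R_A = 77/10 kN, R_B = 73/10 kN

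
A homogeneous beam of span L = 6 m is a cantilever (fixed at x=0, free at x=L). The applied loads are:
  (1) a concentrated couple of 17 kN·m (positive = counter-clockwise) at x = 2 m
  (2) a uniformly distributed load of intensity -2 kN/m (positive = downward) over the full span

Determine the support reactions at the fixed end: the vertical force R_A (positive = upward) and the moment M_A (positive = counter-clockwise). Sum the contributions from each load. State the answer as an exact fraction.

Load 1 — applied couple M₀=17 kN·m at a=2 m (b=L-a=4):
  R_A = 0 kN
  M_A = -M₀ = -17 kN·m
Load 2 — uniform load w=-2 kN/m over full span:
  R_A = wL = (-2)·6 = -12 kN
  M_A = wL²/2 = (-2)·6²/2 = -36 kN·m
Superposition: R_A = -12 kN, M_A = -53 kN·m

R_A = -12 kN, M_A = -53 kN·m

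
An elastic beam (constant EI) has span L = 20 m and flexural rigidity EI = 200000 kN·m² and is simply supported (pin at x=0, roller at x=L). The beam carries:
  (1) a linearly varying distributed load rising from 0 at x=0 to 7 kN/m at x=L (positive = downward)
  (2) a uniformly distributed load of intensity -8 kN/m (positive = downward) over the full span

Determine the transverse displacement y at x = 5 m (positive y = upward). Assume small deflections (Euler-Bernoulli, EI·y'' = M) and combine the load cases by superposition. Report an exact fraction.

y(5) = 1061/30720 m

Load 1 — triangular load w₀=7 kN/m (0→w₀ over full span):
  y_1 = -w₀x(7L⁴-10L²x²+3x⁴)/(360LEI) = -7·5·(7·20⁴-10·20²·5²+3·5⁴)/(360·20·200000) = -763/30720 m
Load 2 — uniform load w=-8 kN/m over full span:
  y_2 = -wx(L³-2Lx²+x³)/(24EI) = -(-8)·5·(20³-2·20·5²+5³)/(24·200000) = 19/320 m
Superposition: y = Σ y_i = 1061/30720 m ≈ 0.034538 m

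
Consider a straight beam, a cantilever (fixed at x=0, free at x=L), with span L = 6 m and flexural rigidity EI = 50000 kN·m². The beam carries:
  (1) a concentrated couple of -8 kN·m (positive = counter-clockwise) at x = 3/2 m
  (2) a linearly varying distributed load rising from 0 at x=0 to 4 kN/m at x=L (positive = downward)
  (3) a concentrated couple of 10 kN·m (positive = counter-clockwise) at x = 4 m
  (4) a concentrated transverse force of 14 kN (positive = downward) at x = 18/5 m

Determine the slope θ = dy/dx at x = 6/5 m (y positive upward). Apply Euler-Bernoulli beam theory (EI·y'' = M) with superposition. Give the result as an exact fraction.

Load 1 — applied couple M₀=-8 kN·m at a=3/2 m (b=L-a=9/2):
  θ_1 = M₀x/EI  [x≤a] = (-8)·(6/5)/50000 = -3/15625 rad
Load 2 — triangular load w₀=4 kN/m (0→w₀ over full span):
  θ_2 = (w₀Lx²/4-w₀L²x/3-w₀x⁴/(24L))/EI = (4·6·(6/5)²/4-4·6²·(6/5)/3-4·(6/5)⁴/(24·6))/50000 = -7659/7812500 rad
Load 3 — applied couple M₀=10 kN·m at a=4 m (b=L-a=2):
  θ_3 = M₀x/EI  [x≤a] = 10·(6/5)/50000 = 3/12500 rad
Load 4 — point force P=14 kN at a=18/5 m (b=L-a=12/5):
  θ_4 = -Px(2a-x)/(2EI)  [x≤a] = -14·(6/5)·(2·(18/5)-(6/5))/(2·50000) = -63/62500 rad
Superposition: θ = Σ θ_i = -15159/7812500 rad ≈ -0.001940 rad

θ(6/5) = -15159/7812500 rad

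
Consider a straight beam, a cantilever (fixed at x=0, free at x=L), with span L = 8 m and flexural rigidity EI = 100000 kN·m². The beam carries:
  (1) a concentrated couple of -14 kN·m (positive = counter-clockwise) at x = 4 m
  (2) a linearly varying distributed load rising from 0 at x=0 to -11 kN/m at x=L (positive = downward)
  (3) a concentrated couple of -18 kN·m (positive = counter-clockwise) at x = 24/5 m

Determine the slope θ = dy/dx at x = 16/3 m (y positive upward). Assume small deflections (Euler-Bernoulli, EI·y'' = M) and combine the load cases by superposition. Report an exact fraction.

θ(16/3) = 80453/15187500 rad

Load 1 — applied couple M₀=-14 kN·m at a=4 m (b=L-a=4):
  θ_1 = M₀a/EI  [x>a] = (-14)·4/100000 = -7/12500 rad
Load 2 — triangular load w₀=-11 kN/m (0→w₀ over full span):
  θ_2 = (w₀Lx²/4-w₀L²x/3-w₀x⁴/(24L))/EI = ((-11)·8·(16/3)²/4-(-11)·8²·(16/3)/3-(-11)·(16/3)⁴/(24·8))/100000 = 5104/759375 rad
Load 3 — applied couple M₀=-18 kN·m at a=24/5 m (b=L-a=16/5):
  θ_3 = M₀a/EI  [x>a] = (-18)·(24/5)/100000 = -27/31250 rad
Superposition: θ = Σ θ_i = 80453/15187500 rad ≈ 0.005297 rad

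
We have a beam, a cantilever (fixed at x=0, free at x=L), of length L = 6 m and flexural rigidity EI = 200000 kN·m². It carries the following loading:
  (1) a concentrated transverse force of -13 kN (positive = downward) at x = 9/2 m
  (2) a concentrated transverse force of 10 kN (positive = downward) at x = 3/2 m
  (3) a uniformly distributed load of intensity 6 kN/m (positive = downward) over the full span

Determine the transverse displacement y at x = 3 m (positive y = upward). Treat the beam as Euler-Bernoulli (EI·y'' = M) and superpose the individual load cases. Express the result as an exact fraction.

y(3) = -1341/1600000 m

Load 1 — point force P=-13 kN at a=9/2 m (b=L-a=3/2):
  y_1 = -Px²(3a-x)/(6EI)  [x≤a] = -(-13)·3²·(3·(9/2)-3)/(6·200000) = 819/800000 m
Load 2 — point force P=10 kN at a=3/2 m (b=L-a=9/2):
  y_2 = -Pa²(3x-a)/(6EI)  [x>a] = -10·(3/2)²·(3·3-(3/2))/(6·200000) = -9/64000 m
Load 3 — uniform load w=6 kN/m over full span:
  y_3 = -wx²(x²-4Lx+6L²)/(24EI) = -6·3²·(3²-4·6·3+6·6²)/(24·200000) = -1377/800000 m
Superposition: y = Σ y_i = -1341/1600000 m ≈ -0.000838 m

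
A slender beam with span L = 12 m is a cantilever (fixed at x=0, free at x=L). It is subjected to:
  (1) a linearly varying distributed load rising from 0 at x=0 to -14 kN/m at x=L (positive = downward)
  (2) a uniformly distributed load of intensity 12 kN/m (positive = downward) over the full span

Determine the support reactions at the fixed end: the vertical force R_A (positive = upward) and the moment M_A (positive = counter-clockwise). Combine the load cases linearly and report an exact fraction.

Load 1 — triangular load w₀=-14 kN/m (0→w₀ over full span):
  R_A = w₀L/2 = (-14)·12/2 = -84 kN
  M_A = w₀L²/3 = (-14)·12²/3 = -672 kN·m
Load 2 — uniform load w=12 kN/m over full span:
  R_A = wL = 12·12 = 144 kN
  M_A = wL²/2 = 12·12²/2 = 864 kN·m
Superposition: R_A = 60 kN, M_A = 192 kN·m

R_A = 60 kN, M_A = 192 kN·m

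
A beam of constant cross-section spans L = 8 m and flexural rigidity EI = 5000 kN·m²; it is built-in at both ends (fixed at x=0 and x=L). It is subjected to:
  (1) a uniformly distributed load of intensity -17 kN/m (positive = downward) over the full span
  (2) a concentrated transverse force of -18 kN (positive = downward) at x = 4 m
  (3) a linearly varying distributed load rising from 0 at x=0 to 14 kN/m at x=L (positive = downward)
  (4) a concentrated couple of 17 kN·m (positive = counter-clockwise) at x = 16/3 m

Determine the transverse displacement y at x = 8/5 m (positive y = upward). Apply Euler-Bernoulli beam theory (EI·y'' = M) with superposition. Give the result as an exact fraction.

Load 1 — uniform load w=-17 kN/m over full span:
  y_1 = -wx²(L-x)²/(24EI) = -(-17)·(8/5)²·(8-(8/5))²/(24·5000) = 17408/1171875 m
Load 2 — point force P=-18 kN at a=4 m (b=L-a=4):
  y_2 = -Pb²x²(3aL-(3a+b)x)/(6L³EI)  [x≤a] = -(-18)·4²·(8/5)²·(3·4·8-(3·4+4)·(8/5))/(6·8³·5000) = 264/78125 m
Load 3 — triangular load w₀=14 kN/m (0→w₀ over full span):
  y_3 = -w₀x²(L-x)²(x+2L)/(120LEI) = -14·(8/5)²·(8-(8/5))²·((8/5)+2·8)/(120·8·5000) = -157696/29296875 m
Load 4 — applied couple M₀=17 kN·m at a=16/3 m (b=L-a=8/3):
  y_4 = (R_Ax³/6 - M_Ax²/2)/EI  [x≤a] with R_A=17/6, M_A=17/3 = ((17/6)·(8/5)³/6 - (17/3)·(8/5)²/2)/5000 = -748/703125 m
Superposition: y = Σ y_i = 1036012/87890625 m ≈ 0.011788 m

y(8/5) = 1036012/87890625 m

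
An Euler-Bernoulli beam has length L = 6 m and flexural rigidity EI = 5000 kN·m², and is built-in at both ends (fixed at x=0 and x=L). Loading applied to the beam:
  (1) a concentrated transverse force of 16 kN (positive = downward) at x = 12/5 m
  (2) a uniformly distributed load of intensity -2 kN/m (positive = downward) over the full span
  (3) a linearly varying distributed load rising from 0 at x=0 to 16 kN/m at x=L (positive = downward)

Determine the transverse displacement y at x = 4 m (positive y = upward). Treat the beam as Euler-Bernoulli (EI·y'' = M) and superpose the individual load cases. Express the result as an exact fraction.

Load 1 — point force P=16 kN at a=12/5 m (b=L-a=18/5):
  y_1 = -Pa²(L-x)²(3bL-(3b+a)(L-x))/(6L³EI)  [x>a] = -16·(12/5)²·(6-4)²·(3·(18/5)·6-(3·(18/5)+(12/5))·(6-4))/(6·6³·5000) = -512/234375 m
Load 2 — uniform load w=-2 kN/m over full span:
  y_2 = -wx²(L-x)²/(24EI) = -(-2)·4²·(6-4)²/(24·5000) = 2/1875 m
Load 3 — triangular load w₀=16 kN/m (0→w₀ over full span):
  y_3 = -w₀x²(L-x)²(x+2L)/(120LEI) = -16·4²·(6-4)²·(4+2·6)/(120·6·5000) = -128/28125 m
Superposition: y = Σ y_i = -3986/703125 m ≈ -0.005669 m

y(4) = -3986/703125 m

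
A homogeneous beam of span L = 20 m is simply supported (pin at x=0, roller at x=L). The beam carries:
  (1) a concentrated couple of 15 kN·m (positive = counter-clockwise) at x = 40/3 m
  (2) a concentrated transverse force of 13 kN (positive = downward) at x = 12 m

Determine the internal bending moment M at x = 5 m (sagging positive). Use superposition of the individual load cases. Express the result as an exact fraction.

Load 1 — applied couple M₀=15 kN·m at a=40/3 m (b=L-a=20/3):
  M_1 = M₀x/L  [x≤a] = 15·5/20 = 15/4 kN·m
Load 2 — point force P=13 kN at a=12 m (b=L-a=8):
  M_2 = Pbx/L  [x≤a] = 13·8·5/20 = 26 kN·m
Superposition: M = Σ M_i = 119/4 kN·m ≈ 29.750000 kN·m

M(5) = 119/4 kN·m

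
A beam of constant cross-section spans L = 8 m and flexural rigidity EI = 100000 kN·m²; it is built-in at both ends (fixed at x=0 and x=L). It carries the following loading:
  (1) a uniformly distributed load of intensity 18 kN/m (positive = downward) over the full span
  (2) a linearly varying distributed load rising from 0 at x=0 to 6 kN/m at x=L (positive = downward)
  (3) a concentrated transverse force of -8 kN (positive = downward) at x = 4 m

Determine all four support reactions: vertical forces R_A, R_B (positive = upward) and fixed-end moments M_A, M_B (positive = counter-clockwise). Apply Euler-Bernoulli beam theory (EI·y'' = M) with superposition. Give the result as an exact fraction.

Load 1 — uniform load w=18 kN/m over full span:
  R_A = wL/2 = 18·8/2 = 72 kN
  M_A = wL²/12 = 18·8²/12 = 96 kN·m
  R_B = wL/2 = 18·8/2 = 72 kN
  M_B = -wL²/12 = -18·8²/12 = -96 kN·m
Load 2 — triangular load w₀=6 kN/m (0→w₀ over full span):
  R_A = 3w₀L/20 = 3·6·8/20 = 36/5 kN
  M_A = w₀L²/30 = 6·8²/30 = 64/5 kN·m
  R_B = 7w₀L/20 = 7·6·8/20 = 84/5 kN
  M_B = -w₀L²/20 = -6·8²/20 = -96/5 kN·m
Load 3 — point force P=-8 kN at a=4 m (b=L-a=4):
  R_A = Pb²(3a+b)/L³ = (-8)·4²·(3·4+4)/8³ = -4 kN
  M_A = Pab²/L² = (-8)·4·4²/8² = -8 kN·m
  R_B = Pa²(a+3b)/L³ = (-8)·4²·(4+3·4)/8³ = -4 kN
  M_B = -Pa²b/L² = -(-8)·4²·4/8² = 8 kN·m
Superposition: R_A = 376/5 kN, M_A = 504/5 kN·m, R_B = 424/5 kN, M_B = -536/5 kN·m

R_A = 376/5 kN, M_A = 504/5 kN·m, R_B = 424/5 kN, M_B = -536/5 kN·m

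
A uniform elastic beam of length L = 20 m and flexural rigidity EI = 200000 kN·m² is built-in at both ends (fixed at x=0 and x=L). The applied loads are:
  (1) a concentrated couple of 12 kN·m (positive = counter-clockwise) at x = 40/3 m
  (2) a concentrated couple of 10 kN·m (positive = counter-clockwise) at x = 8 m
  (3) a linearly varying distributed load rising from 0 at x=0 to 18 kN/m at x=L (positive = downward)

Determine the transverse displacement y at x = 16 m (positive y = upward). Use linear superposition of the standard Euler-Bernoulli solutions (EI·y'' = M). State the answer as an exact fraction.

Load 1 — applied couple M₀=12 kN·m at a=40/3 m (b=L-a=20/3):
  y_1 = (R_Ax³/6 - M_Ax²/2 - M₀(x-a)²/2)/EI  [x>a] with R_A=4/5, M_A=4 = ((4/5)·16³/6 - 4·16²/2 - 12·(16-(40/3))²/2)/200000 = -2/46875 m
Load 2 — applied couple M₀=10 kN·m at a=8 m (b=L-a=12):
  y_2 = (R_Ax³/6 - M_Ax²/2 - M₀(x-a)²/2)/EI  [x>a] with R_A=18/25, M_A=6/5 = ((18/25)·16³/6 - (6/5)·16²/2 - 10·(16-8)²/2)/200000 = 7/78125 m
Load 3 — triangular load w₀=18 kN/m (0→w₀ over full span):
  y_3 = -w₀x²(L-x)²(x+2L)/(120LEI) = -18·16²·(20-16)²·(16+2·20)/(120·20·200000) = -672/78125 m
Superposition: y = Σ y_i = -401/46875 m ≈ -0.008555 m

y(16) = -401/46875 m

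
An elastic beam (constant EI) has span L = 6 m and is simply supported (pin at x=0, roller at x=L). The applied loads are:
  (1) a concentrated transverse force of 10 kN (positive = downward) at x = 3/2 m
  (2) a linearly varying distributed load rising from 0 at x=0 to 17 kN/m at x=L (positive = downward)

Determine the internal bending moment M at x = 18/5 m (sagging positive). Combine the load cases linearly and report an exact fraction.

M(18/5) = 5646/125 kN·m

Load 1 — point force P=10 kN at a=3/2 m (b=L-a=9/2):
  M_1 = Pa(L-x)/L  [x>a] = 10·(3/2)·(6-(18/5))/6 = 6 kN·m
Load 2 — triangular load w₀=17 kN/m (0→w₀ over full span):
  M_2 = w₀Lx/6 - w₀x³/(6L) = 17·6·(18/5)/6 - 17·(18/5)³/(6·6) = 4896/125 kN·m
Superposition: M = Σ M_i = 5646/125 kN·m ≈ 45.168000 kN·m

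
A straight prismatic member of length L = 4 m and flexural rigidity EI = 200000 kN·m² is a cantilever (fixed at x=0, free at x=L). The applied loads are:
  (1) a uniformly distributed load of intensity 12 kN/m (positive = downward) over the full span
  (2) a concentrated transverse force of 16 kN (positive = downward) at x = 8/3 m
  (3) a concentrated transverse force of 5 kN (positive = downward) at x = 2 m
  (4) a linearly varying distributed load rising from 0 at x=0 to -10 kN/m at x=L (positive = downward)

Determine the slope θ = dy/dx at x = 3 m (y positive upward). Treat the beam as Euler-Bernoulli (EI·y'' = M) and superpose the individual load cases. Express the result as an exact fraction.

θ(3) = -16481/28800000 rad

Load 1 — uniform load w=12 kN/m over full span:
  θ_1 = -wx(x²-3Lx+3L²)/(6EI) = -12·3·(3²-3·4·3+3·4²)/(6·200000) = -63/100000 rad
Load 2 — point force P=16 kN at a=8/3 m (b=L-a=4/3):
  θ_2 = -Pa²/(2EI)  [x>a] = -16·(8/3)²/(2·200000) = -8/28125 rad
Load 3 — point force P=5 kN at a=2 m (b=L-a=2):
  θ_3 = -Pa²/(2EI)  [x>a] = -5·2²/(2·200000) = -1/20000 rad
Load 4 — triangular load w₀=-10 kN/m (0→w₀ over full span):
  θ_4 = (w₀Lx²/4-w₀L²x/3-w₀x⁴/(24L))/EI = ((-10)·4·3²/4-(-10)·4²·3/3-(-10)·3⁴/(24·4))/200000 = 251/640000 rad
Superposition: θ = Σ θ_i = -16481/28800000 rad ≈ -0.000572 rad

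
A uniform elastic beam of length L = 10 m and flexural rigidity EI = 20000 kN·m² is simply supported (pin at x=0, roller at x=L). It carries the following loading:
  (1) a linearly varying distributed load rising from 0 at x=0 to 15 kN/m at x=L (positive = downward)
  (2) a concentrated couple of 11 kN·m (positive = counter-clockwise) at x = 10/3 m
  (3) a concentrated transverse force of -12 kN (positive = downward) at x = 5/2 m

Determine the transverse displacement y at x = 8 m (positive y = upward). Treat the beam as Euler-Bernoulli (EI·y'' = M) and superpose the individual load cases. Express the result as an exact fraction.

y(8) = -89437/3600000 m

Load 1 — triangular load w₀=15 kN/m (0→w₀ over full span):
  y_1 = -w₀x(7L⁴-10L²x²+3x⁴)/(360LEI) = -15·8·(7·10⁴-10·10²·8²+3·8⁴)/(360·10·20000) = -381/12500 m
Load 2 — applied couple M₀=11 kN·m at a=10/3 m (b=L-a=20/3):
  y_2 = (M₀x³/(6L)-M₀(x-a)²/2+C₁x)/EI  [x>a] with C₁=M₀(3b²-L²)/(6L)=55/9 = (11·8³/(6·10)-11·(8-(10/3))²/2+(55/9)·8)/20000 = 517/450000 m
Load 3 — point force P=-12 kN at a=5/2 m (b=L-a=15/2):
  y_3 = -Pa(L-x)(2Lx-a²-x²)/(6LEI)  [x>a] = -(-12)·(5/2)·(10-8)·(2·10·8-(5/2)²-8²)/(6·10·20000) = 359/80000 m
Superposition: y = Σ y_i = -89437/3600000 m ≈ -0.024844 m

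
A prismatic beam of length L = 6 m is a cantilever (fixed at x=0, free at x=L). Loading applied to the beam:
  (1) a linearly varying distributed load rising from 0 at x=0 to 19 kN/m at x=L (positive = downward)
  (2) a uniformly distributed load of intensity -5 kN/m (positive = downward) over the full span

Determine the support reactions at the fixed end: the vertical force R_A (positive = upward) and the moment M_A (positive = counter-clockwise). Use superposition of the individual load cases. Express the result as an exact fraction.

R_A = 27 kN, M_A = 138 kN·m

Load 1 — triangular load w₀=19 kN/m (0→w₀ over full span):
  R_A = w₀L/2 = 19·6/2 = 57 kN
  M_A = w₀L²/3 = 19·6²/3 = 228 kN·m
Load 2 — uniform load w=-5 kN/m over full span:
  R_A = wL = (-5)·6 = -30 kN
  M_A = wL²/2 = (-5)·6²/2 = -90 kN·m
Superposition: R_A = 27 kN, M_A = 138 kN·m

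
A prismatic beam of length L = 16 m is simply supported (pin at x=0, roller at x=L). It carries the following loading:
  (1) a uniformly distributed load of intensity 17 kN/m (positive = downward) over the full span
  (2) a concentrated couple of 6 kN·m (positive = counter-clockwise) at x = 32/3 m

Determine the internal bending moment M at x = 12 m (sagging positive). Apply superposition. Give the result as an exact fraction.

M(12) = 813/2 kN·m

Load 1 — uniform load w=17 kN/m over full span:
  M_1 = wx(L-x)/2 = 17·12·(16-12)/2 = 408 kN·m
Load 2 — applied couple M₀=6 kN·m at a=32/3 m (b=L-a=16/3):
  M_2 = M₀x/L - M₀  [x>a] = 6·12/16 - 6 = -3/2 kN·m
Superposition: M = Σ M_i = 813/2 kN·m ≈ 406.500000 kN·m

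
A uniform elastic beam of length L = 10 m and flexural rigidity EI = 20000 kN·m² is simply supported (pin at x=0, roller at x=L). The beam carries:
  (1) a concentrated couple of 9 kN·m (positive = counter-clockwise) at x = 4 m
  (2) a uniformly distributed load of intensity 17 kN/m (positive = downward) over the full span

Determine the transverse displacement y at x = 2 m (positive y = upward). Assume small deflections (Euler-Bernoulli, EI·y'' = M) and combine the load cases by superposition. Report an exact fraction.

Load 1 — applied couple M₀=9 kN·m at a=4 m (b=L-a=6):
  y_1 = (M₀x³/(6L)+C₁x)/EI  [x≤a] with C₁=M₀(3b²-L²)/(6L)=6/5 = (9·2³/(6·10)+(6/5)·2)/20000 = 9/50000 m
Load 2 — uniform load w=17 kN/m over full span:
  y_2 = -wx(L³-2Lx²+x³)/(24EI) = -17·2·(10³-2·10·2²+2³)/(24·20000) = -493/7500 m
Superposition: y = Σ y_i = -9833/150000 m ≈ -0.065553 m

y(2) = -9833/150000 m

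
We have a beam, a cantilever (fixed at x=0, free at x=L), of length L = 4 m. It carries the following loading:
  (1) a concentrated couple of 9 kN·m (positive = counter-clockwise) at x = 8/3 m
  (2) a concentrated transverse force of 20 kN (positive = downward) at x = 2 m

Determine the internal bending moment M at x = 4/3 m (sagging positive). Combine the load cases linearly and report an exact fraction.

Load 1 — applied couple M₀=9 kN·m at a=8/3 m (b=L-a=4/3):
  M_1 = M₀  [x≤a] = 9 = 9 kN·m
Load 2 — point force P=20 kN at a=2 m (b=L-a=2):
  M_2 = -P(a-x)  [x≤a] = -20·(2-(4/3)) = -40/3 kN·m
Superposition: M = Σ M_i = -13/3 kN·m ≈ -4.333333 kN·m

M(4/3) = -13/3 kN·m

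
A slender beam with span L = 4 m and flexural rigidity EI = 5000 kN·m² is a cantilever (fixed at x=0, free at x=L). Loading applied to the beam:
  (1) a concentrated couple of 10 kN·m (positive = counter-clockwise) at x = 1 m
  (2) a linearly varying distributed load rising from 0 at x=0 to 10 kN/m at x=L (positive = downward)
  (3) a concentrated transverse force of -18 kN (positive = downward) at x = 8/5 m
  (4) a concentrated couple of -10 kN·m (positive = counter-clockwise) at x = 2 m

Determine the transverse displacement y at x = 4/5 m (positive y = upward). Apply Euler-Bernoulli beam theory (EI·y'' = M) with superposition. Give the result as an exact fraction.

y(4/5) = -9008/5859375 m

Load 1 — applied couple M₀=10 kN·m at a=1 m (b=L-a=3):
  y_1 = M₀x²/(2EI)  [x≤a] = 10·(4/5)²/(2·5000) = 2/3125 m
Load 2 — triangular load w₀=10 kN/m (0→w₀ over full span):
  y_2 = (w₀Lx³/12-w₀L²x²/6-w₀x⁵/(120L))/EI = (10·4·(4/5)³/12-10·4²·(4/5)²/6-10·(4/5)⁵/(120·4))/5000 = -18008/5859375 m
Load 3 — point force P=-18 kN at a=8/5 m (b=L-a=12/5):
  y_3 = -Px²(3a-x)/(6EI)  [x≤a] = -(-18)·(4/5)²·(3·(8/5)-(4/5))/(6·5000) = 24/15625 m
Load 4 — applied couple M₀=-10 kN·m at a=2 m (b=L-a=2):
  y_4 = M₀x²/(2EI)  [x≤a] = (-10)·(4/5)²/(2·5000) = -2/3125 m
Superposition: y = Σ y_i = -9008/5859375 m ≈ -0.001537 m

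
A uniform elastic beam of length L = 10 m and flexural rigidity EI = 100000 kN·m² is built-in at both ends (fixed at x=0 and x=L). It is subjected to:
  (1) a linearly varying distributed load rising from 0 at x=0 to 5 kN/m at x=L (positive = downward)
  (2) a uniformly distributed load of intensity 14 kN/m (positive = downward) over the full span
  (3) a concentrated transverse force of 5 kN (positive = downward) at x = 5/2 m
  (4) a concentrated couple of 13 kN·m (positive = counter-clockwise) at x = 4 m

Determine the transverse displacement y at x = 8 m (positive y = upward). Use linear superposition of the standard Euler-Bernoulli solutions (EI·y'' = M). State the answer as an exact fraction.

Load 1 — triangular load w₀=5 kN/m (0→w₀ over full span):
  y_1 = -w₀x²(L-x)²(x+2L)/(120LEI) = -5·8²·(10-8)²·(8+2·10)/(120·10·100000) = -14/46875 m
Load 2 — uniform load w=14 kN/m over full span:
  y_2 = -wx²(L-x)²/(24EI) = -14·8²·(10-8)²/(24·100000) = -14/9375 m
Load 3 — point force P=5 kN at a=5/2 m (b=L-a=15/2):
  y_3 = -Pa²(L-x)²(3bL-(3b+a)(L-x))/(6L³EI)  [x>a] = -5·(5/2)²·(10-8)²·(3·(15/2)·10-(3·(15/2)+(5/2))·(10-8))/(6·10³·100000) = -7/192000 m
Load 4 — applied couple M₀=13 kN·m at a=4 m (b=L-a=6):
  y_4 = (R_Ax³/6 - M_Ax²/2 - M₀(x-a)²/2)/EI  [x>a] with R_A=234/125, M_A=39/25 = ((234/125)·8³/6 - (39/25)·8²/2 - 13·(8-4)²/2)/100000 = 91/1562500 m
Superposition: y = Σ y_i = -1062131/600000000 m ≈ -0.001770 m

y(8) = -1062131/600000000 m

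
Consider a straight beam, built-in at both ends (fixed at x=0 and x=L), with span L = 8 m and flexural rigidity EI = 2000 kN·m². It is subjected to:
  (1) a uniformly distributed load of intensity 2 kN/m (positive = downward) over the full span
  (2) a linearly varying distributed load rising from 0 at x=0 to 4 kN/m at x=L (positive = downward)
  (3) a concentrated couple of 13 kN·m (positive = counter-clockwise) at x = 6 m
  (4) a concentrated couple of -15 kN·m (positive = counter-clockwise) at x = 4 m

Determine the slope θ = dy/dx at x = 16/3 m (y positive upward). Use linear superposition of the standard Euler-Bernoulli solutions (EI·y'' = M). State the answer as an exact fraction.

θ(16/3) = 20113/2430000 rad

Load 1 — uniform load w=2 kN/m over full span:
  θ_1 = -wx(L-x)(L-2x)/(12EI) = -2·(16/3)·(8-(16/3))·(8-2·(16/3))/(12·2000) = 32/10125 rad
Load 2 — triangular load w₀=4 kN/m (0→w₀ over full span):
  θ_2 = -w₀(2x(L-x)(L-2x)(x+2L)+x²(L-x)²)/(120LEI) = -4·(2·(16/3)·(8-(16/3))·(8-2·(16/3))·((16/3)+2·8)+(16/3)²·(8-(16/3))²)/(120·8·2000) = 448/151875 rad
Load 3 — applied couple M₀=13 kN·m at a=6 m (b=L-a=2):
  θ_3 = (R_Ax²/2 - M_Ax)/EI  [x≤a] with R_A=117/64, M_A=65/16 = ((117/64)·(16/3)²/2 - (65/16)·(16/3))/2000 = 13/6000 rad
Load 4 — applied couple M₀=-15 kN·m at a=4 m (b=L-a=4):
  θ_4 = (R_Ax²/2 - M_Ax - M₀(x-a))/EI  [x>a] with R_A=-45/16, M_A=-15/4 = ((-45/16)·(16/3)²/2 - (-15/4)·(16/3) - (-15)·((16/3)-4))/2000 = 0 rad
Superposition: θ = Σ θ_i = 20113/2430000 rad ≈ 0.008277 rad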